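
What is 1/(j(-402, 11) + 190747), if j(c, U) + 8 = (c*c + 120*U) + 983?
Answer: 1/354646 ≈ 2.8197e-6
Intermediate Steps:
j(c, U) = 975 + c² + 120*U (j(c, U) = -8 + ((c*c + 120*U) + 983) = -8 + ((c² + 120*U) + 983) = -8 + (983 + c² + 120*U) = 975 + c² + 120*U)
1/(j(-402, 11) + 190747) = 1/((975 + (-402)² + 120*11) + 190747) = 1/((975 + 161604 + 1320) + 190747) = 1/(163899 + 190747) = 1/354646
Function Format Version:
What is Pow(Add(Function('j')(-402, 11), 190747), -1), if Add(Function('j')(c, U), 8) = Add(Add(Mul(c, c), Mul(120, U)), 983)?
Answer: Rational(1, 354646) ≈ 2.8197e-6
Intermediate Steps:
Function('j')(c, U) = Add(975, Pow(c, 2), Mul(120, U)) (Function('j')(c, U) = Add(-8, Add(Add(Mul(c, c), Mul(120, U)), 983)) = Add(-8, Add(Add(Pow(c, 2), Mul(120, U)), 983)) = Add(-8, Add(983, Pow(c, 2), Mul(120, U))) = Add(975, Pow(c, 2), Mul(120, U)))
Pow(Add(Function('j')(-402, 11), 190747), -1) = Pow(Add(Add(975, Pow(-402, 2), Mul(120, 11)), 190747), -1) = Pow(Add(Add(975, 161604, 1320), 190747), -1) = Pow(Add(163899, 190747), -1) = Pow(354646, -1) = Rational(1, 354646)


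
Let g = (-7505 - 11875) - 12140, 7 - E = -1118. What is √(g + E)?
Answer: I*√30395 ≈ 174.34*I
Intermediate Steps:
E = 1125 (E = 7 - 1*(-1118) = 7 + 1118 = 1125)
g = -31520 (g = -19380 - 12140 = -31520)
√(g + E) = √(-31520 + 1125) = √(-30395) = I*√30395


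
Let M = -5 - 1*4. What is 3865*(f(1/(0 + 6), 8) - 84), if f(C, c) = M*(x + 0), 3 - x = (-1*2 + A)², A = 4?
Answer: -289875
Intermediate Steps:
M = -9 (M = -5 - 4 = -9)
x = -1 (x = 3 - (-1*2 + 4)² = 3 - (-2 + 4)² = 3 - 1*2² = 3 - 1*4 = 3 - 4 = -1)
f(C, c) = 9 (f(C, c) = -9*(-1 + 0) = -9*(-1) = 9)
3865*(f(1/(0 + 6), 8) - 84) = 3865*(9 - 84) = 3865*(-75) = -289875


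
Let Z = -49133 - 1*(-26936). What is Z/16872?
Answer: -7399/5624 ≈ -1.3156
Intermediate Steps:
Z = -22197 (Z = -49133 + 26936 = -22197)
Z/16872 = -22197/16872 = -22197*1/16872 = -7399/5624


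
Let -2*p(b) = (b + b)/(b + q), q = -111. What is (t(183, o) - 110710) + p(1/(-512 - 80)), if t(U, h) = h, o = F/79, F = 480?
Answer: -574700270009/5191327 ≈ -1.1070e+5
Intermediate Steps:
o = 480/79 ≈ 6.0760
p(b) = -b/(-111 + b) (p(b) = -(b + b)/(2*(b - 111)) = -2*b/(2*(-111 + b)) = -b/(-111 + b))
(t(183, o) - 110710) + p(1/(-512 - 80)) = (480/79 - 110710) - 1/((-512 - 80)*(-111 + 1/(-512 - 80))) = -8745610/79 - 1/(-592*(-111 + 1/(-592))) = -8745610/79 - 1*(-1/592)/(-111 - 1/592) = -8745610/79 - 1*(-1/592)/(-65713/592) = -8745610/79 - 1*(-1/592)*(-592/65713) = -8745610/79 - 1/65713 = -574700270009/5191327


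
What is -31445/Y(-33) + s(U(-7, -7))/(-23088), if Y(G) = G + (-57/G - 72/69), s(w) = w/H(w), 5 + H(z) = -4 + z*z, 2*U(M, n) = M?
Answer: 149238826169/153373584 ≈ 973.04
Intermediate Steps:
U(M, n) = M/2
H(z) = -9 + z² (H(z) = -5 + (-4 + z*z) = -5 + (-4 + z²) = -9 + z²)
s(w) = w/(-9 + w²)
Y(G) = -24/23 + G - 57/G (Y(G) = G + (-57/G - 72*1/69) = G + (-57/G - 24/23) = G + (-24/23 - 57/G) = -24/23 + G - 57/G)
-31445/Y(-33) + s(U(-7, -7))/(-23088) = -31445/(-24/23 - 33 - 57/(-33)) + (((½)*(-7))/(-9 + ((½)*(-7))²))/(-23088) = -31445/(-24/23 - 33 - 57*(-1/33)) - 7/(2*(-9 + (-7/2)²))*(-1/23088) = -31445/(-24/23 - 33 + 19/11) - 7/(2*(-9 + 49/4))*(-1/23088) = -31445/(-8176/253) - 7/(2*13/4)*(-1/23088) = -31445*(-253/8176) - 7/2*4/13*(-1/23088) = 7955585/8176 - 14/13*(-1/23088) = 7955585/8176 + 7/150072 = 149238826169/153373584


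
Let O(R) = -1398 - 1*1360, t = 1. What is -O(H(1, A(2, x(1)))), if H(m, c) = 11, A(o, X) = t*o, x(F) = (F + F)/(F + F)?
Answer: 2758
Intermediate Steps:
x(F) = 1 (x(F) = (2*F)/((2*F)) = (2*F)*(1/(2*F)) = 1)
A(o, X) = o (A(o, X) = 1*o = o)
O(R) = -2758 (O(R) = -1398 - 1360 = -2758)
-O(H(1, A(2, x(1)))) = -1*(-2758) = 2758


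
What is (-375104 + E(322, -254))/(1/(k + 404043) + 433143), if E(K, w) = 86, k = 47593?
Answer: -169371629448/195622971949 ≈ -0.86581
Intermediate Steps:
(-375104 + E(322, -254))/(1/(k + 404043) + 433143) = (-375104 + 86)/(1/(47593 + 404043) + 433143) = -375018/(1/451636 + 433143) = -375018/195622971949/451636 = -375018*451636/195622971949 = -169371629448/195622971949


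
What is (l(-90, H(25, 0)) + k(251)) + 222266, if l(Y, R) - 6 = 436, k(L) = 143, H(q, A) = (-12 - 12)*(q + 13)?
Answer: 222851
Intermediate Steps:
H(q, A) = -312 - 24*q (H(q, A) = -24*(13 + q) = -312 - 24*q)
l(Y, R) = 442 (l(Y, R) = 6 + 436 = 442)
(l(-90, H(25, 0)) + k(251)) + 222266 = (442 + 143) + 222266 = 585 + 222266 = 222851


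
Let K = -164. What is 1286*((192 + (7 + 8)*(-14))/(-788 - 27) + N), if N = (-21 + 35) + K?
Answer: -157190352/815 ≈ -1.9287e+5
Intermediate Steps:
N = -150 (N = (-21 + 35) - 164 = 14 - 164 = -150)
1286*((192 + (7 + 8)*(-14))/(-788 - 27) + N) = 1286*((192 + (7 + 8)*(-14))/(-788 - 27) - 150) = 1286*((192 + 15*(-14))/(-815) - 150) = 1286*((192 - 210)*(-1/815) - 150) = 1286*(-18*(-1/815) - 150) = 1286*(18/815 - 150) = 1286*(-122232/815) = -157190352/815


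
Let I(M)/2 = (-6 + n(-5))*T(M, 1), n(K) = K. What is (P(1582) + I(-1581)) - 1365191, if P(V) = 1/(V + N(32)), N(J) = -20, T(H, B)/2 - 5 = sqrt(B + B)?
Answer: -2132771981/1562 - 44*sqrt(2) ≈ -1.3655e+6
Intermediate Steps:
T(H, B) = 10 + 2*sqrt(2)*sqrt(B) (T(H, B) = 10 + 2*sqrt(B + B) = 10 + 2*sqrt(2*B) = 10 + 2*(sqrt(2)*sqrt(B)) = 10 + 2*sqrt(2)*sqrt(B))
P(V) = 1/(-20 + V) (P(V) = 1/(V - 20) = 1/(-20 + V))
I(M) = -220 - 44*sqrt(2) (I(M) = 2*((-6 - 5)*(10 + 2*sqrt(2)*sqrt(1))) = 2*(-11*(10 + 2*sqrt(2)*1)) = 2*(-11*(10 + 2*sqrt(2))) = 2*(-110 - 22*sqrt(2)) = -220 - 44*sqrt(2))
(P(1582) + I(-1581)) - 1365191 = (1/(-20 + 1582) + (-220 - 44*sqrt(2))) - 1365191 = (1/1562 + (-220 - 44*sqrt(2))) - 1365191 = (-343639/1562 - 44*sqrt(2)) - 1365191 = -2132771981/1562 - 44*sqrt(2)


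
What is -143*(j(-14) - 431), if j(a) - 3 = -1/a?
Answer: 856713/14 ≈ 61194.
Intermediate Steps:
j(a) = 3 - 1/a
-143*(j(-14) - 431) = -143*((3 - 1/(-14)) - 431) = -143*((3 - 1*(-1/14)) - 431) = -143*((3 + 1/14) - 431) = -143*(43/14 - 431) = -143*(-5991/14) = 856713/14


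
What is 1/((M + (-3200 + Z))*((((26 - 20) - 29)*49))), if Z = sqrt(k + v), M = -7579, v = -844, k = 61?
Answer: 3593/43647817416 + I*sqrt(87)/43647817416 ≈ 8.2318e-8 + 2.137e-10*I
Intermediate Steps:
Z = 3*I*sqrt(87) (Z = sqrt(61 - 844) = sqrt(-783) = 3*I*sqrt(87) ≈ 27.982*I)
1/((M + (-3200 + Z))*((((26 - 20) - 29)*49))) = 1/((-7579 + (-3200 + 3*I*sqrt(87)))*((((26 - 20) - 29)*49))) = 1/((-10779 + 3*I*sqrt(87))*(((6 - 29)*49))) = 1/((-10779 + 3*I*sqrt(87))*((-23*49))) = 1/(-10779 + 3*I*sqrt(87)*(-1127)) = -1/1127/(-10779 + 3*I*sqrt(87)) = -1/(1127*(-10779 + 3*I*sqrt(87)))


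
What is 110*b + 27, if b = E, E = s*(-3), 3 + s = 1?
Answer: 687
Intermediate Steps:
s = -2 (s = -3 + 1 = -2)
E = 6 (E = -2*(-3) = 6)
b = 6
110*b + 27 = 110*6 + 27 = 660 + 27 = 687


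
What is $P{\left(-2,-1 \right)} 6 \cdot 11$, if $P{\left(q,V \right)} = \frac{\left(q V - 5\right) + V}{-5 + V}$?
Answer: $44$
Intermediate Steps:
$P{\left(q,V \right)} = \frac{-5 + V + V q}{-5 + V}$ ($P{\left(q,V \right)} = \frac{\left(V q - 5\right) + V}{-5 + V} = \frac{\left(-5 + V q\right) + V}{-5 + V} = \frac{-5 + V + V q}{-5 + V}$)
$P{\left(-2,-1 \right)} 6 \cdot 11 = \frac{-5 - 1 - -2}{-5 - 1} \cdot 6 \cdot 11 = \frac{-5 - 1 + 2}{-6} \cdot 6 \cdot 11 = \left(- \frac{1}{6}\right) \left(-4\right) 6 \cdot 11 = \frac{2}{3} \cdot 6 \cdot 11 = 4 \cdot 11 = 44$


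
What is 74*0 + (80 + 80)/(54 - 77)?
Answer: -160/23 ≈ -6.9565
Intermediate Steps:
74*0 + (80 + 80)/(54 - 77) = 0 + 160/(-23) = 0 + 160*(-1/23) = 0 - 160/23 = -160/23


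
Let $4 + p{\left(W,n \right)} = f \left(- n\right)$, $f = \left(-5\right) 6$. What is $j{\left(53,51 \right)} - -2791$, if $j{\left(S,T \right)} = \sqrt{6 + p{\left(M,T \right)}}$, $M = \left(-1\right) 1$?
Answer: $2791 + 2 \sqrt{383} \approx 2830.1$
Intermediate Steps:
$M = -1$
$f = -30$
$p{\left(W,n \right)} = -4 + 30 n$ ($p{\left(W,n \right)} = -4 - 30 \left(- n\right) = -4 + 30 n$)
$j{\left(S,T \right)} = \sqrt{2 + 30 T}$ ($j{\left(S,T \right)} = \sqrt{6 + \left(-4 + 30 T\right)} = \sqrt{2 + 30 T}$)
$j{\left(53,51 \right)} - -2791 = \sqrt{2 + 30 \cdot 51} - -2791 = \sqrt{2 + 1530} + 2791 = \sqrt{1532} + 2791 = 2 \sqrt{383} + 2791 = 2791 + 2 \sqrt{383}$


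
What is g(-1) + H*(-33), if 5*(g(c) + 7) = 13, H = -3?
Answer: 473/5 ≈ 94.600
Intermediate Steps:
g(c) = -22/5 (g(c) = -7 + (⅕)*13 = -7 + 13/5 = -22/5)
g(-1) + H*(-33) = -22/5 - 3*(-33) = -22/5 + 99 = 473/5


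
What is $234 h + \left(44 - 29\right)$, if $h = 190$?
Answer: $44475$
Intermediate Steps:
$234 h + \left(44 - 29\right) = 234 \cdot 190 + \left(44 - 29\right) = 44460 + 15 = 44475$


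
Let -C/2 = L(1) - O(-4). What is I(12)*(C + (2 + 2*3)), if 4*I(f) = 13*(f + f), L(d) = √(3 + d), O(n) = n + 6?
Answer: 624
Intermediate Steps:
O(n) = 6 + n
I(f) = 13*f/2 (I(f) = (13*(f + f))/4 = (13*(2*f))/4 = (26*f)/4 = 13*f/2)
C = 0 (C = -2*(√(3 + 1) - (6 - 4)) = -2*(√4 - 1*2) = -2*(2 - 2) = -2*0 = 0)
I(12)*(C + (2 + 2*3)) = ((13/2)*12)*(0 + (2 + 2*3)) = 78*(0 + (2 + 6)) = 78*(0 + 8) = 78*8 = 624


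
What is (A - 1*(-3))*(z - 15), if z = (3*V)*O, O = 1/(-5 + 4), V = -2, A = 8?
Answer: -99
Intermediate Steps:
O = -1 (O = 1/(-1) = -1)
z = 6 (z = (3*(-2))*(-1) = -6*(-1) = 6)
(A - 1*(-3))*(z - 15) = (8 - 1*(-3))*(6 - 15) = (8 + 3)*(-9) = 11*(-9) = -99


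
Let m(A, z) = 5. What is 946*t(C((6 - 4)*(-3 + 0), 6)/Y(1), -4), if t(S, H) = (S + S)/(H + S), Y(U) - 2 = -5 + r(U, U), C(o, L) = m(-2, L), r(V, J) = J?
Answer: 9460/13 ≈ 727.69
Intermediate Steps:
C(o, L) = 5
Y(U) = -3 + U (Y(U) = 2 + (-5 + U) = -3 + U)
t(S, H) = 2*S/(H + S) (t(S, H) = (2*S)/(H + S) = 2*S/(H + S))
946*t(C((6 - 4)*(-3 + 0), 6)/Y(1), -4) = 946*(2*(5/(-3 + 1))/(-4 + 5/(-3 + 1))) = 946*(2*(5/(-2))/(-4 + 5/(-2))) = 946*(2*(5*(-½))/(-4 + 5*(-½))) = 946*(2*(-5/2)/(-4 - 5/2)) = 946*(2*(-5/2)/(-13/2)) = 946*(2*(-5/2)*(-2/13)) = 946*(10/13) = 9460/13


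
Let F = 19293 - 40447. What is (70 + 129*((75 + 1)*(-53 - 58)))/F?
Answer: 544087/10577 ≈ 51.441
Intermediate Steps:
F = -21154
(70 + 129*((75 + 1)*(-53 - 58)))/F = (70 + 129*((75 + 1)*(-53 - 58)))/(-21154) = (70 + 129*(76*(-111)))*(-1/21154) = (70 + 129*(-8436))*(-1/21154) = (70 - 1088244)*(-1/21154) = -1088174*(-1/21154) = 544087/10577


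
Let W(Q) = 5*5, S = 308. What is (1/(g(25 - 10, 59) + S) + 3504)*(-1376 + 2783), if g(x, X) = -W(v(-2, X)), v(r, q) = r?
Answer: 1395227631/283 ≈ 4.9301e+6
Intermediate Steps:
W(Q) = 25
g(x, X) = -25 (g(x, X) = -1*25 = -25)
(1/(g(25 - 10, 59) + S) + 3504)*(-1376 + 2783) = (1/(-25 + 308) + 3504)*(-1376 + 2783) = (1/283 + 3504)*1407 = (991633/283)*1407 = 1395227631/283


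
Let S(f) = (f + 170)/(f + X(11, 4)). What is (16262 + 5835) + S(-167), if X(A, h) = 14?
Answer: 1126946/51 ≈ 22097.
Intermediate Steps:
S(f) = (170 + f)/(14 + f) (S(f) = (f + 170)/(f + 14) = (170 + f)/(14 + f))
(16262 + 5835) + S(-167) = (16262 + 5835) + (170 - 167)/(14 - 167) = 22097 + 3/(-153) = 22097 - 1/153*3 = 22097 - 1/51 = 1126946/51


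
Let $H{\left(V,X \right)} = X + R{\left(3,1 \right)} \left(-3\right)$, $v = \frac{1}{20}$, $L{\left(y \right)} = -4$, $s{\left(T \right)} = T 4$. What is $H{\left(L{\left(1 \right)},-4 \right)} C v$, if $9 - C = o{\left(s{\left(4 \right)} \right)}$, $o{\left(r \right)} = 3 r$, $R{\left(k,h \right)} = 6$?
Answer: $\frac{429}{10} \approx 42.9$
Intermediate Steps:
$s{\left(T \right)} = 4 T$
$v = \frac{1}{20} \approx 0.05$
$C = -39$ ($C = 9 - 3 \cdot 4 \cdot 4 = 9 - 3 \cdot 16 = 9 - 48 = -39$)
$H{\left(V,X \right)} = -18 + X$ ($H{\left(V,X \right)} = X + 6 \left(-3\right) = X - 18 = -18 + X$)
$H{\left(L{\left(1 \right)},-4 \right)} C v = \left(-18 - 4\right) \left(-39\right) \frac{1}{20} = \left(-22\right) \left(-39\right) \frac{1}{20} = 858 \cdot \frac{1}{20} = \frac{429}{10}$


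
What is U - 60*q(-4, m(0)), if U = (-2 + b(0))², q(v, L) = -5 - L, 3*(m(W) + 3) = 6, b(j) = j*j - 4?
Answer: 276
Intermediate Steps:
b(j) = -4 + j² (b(j) = j² - 4 = -4 + j²)
m(W) = -1 (m(W) = -3 + (⅓)*6 = -3 + 2 = -1)
U = 36 (U = (-2 + (-4 + 0²))² = (-2 + (-4 + 0))² = (-2 - 4)² = (-6)² = 36)
U - 60*q(-4, m(0)) = 36 - 60*(-5 - 1*(-1)) = 36 - 60*(-5 + 1) = 36 - 60*(-4) = 36 + 240 = 276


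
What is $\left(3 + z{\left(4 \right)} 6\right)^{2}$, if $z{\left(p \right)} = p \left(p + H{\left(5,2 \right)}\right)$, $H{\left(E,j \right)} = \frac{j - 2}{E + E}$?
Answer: $9801$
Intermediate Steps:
$H{\left(E,j \right)} = \frac{-2 + j}{2 E}$
$z{\left(p \right)} = p^{2}$ ($z{\left(p \right)} = p \left(p + \frac{-2 + 2}{2 \cdot 5}\right) = p \left(p + \frac{1}{2} \cdot \frac{1}{5} \cdot 0\right) = p \left(p + 0\right) = p p = p^{2}$)
$\left(3 + z{\left(4 \right)} 6\right)^{2} = \left(3 + 4^{2} \cdot 6\right)^{2} = \left(3 + 16 \cdot 6\right)^{2} = \left(3 + 96\right)^{2} = 99^{2} = 9801$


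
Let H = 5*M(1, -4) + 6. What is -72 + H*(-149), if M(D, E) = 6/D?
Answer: -5436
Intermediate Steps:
H = 36 (H = 5*(6/1) + 6 = 5*(6*1) + 6 = 5*6 + 6 = 30 + 6 = 36)
-72 + H*(-149) = -72 + 36*(-149) = -72 - 5364 = -5436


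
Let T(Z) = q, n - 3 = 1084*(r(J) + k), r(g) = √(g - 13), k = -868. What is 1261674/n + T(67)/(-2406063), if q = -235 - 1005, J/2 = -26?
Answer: 2*(-1517250201151*I + 672080*√65)/(2406063*(1084*√65 + 940909*I)) ≈ -1.3403 - 0.012454*I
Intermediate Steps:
J = -52 (J = 2*(-26) = -52)
r(g) = √(-13 + g)
n = -940909 + 1084*I*√65 (n = 3 + 1084*(√(-13 - 52) - 868) = 3 + 1084*(√(-65) - 868) = 3 + 1084*(I*√65 - 868) = 3 + 1084*(-868 + I*√65) = 3 + (-940912 + 1084*I*√65) = -940909 + 1084*I*√65 ≈ -9.4091e+5 + 8739.5*I)
q = -1240
T(Z) = -1240
1261674/n + T(67)/(-2406063) = 1261674/(-940909 + 1084*I*√65) - 1240/(-2406063) = 1261674/(-940909 + 1084*I*√65) - 1240*(-1/2406063) = 1261674/(-940909 + 1084*I*√65) + 1240/2406063 = 1240/2406063 + 1261674/(-940909 + 1084*I*√65)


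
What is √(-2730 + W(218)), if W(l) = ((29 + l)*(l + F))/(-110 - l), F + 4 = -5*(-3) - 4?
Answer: I*√77983230/164 ≈ 53.846*I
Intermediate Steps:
F = 7 (F = -4 + (-5*(-3) - 4) = -4 + (15 - 4) = -4 + 11 = 7)
W(l) = (7 + l)*(29 + l)/(-110 - l) (W(l) = ((29 + l)*(l + 7))/(-110 - l) = ((29 + l)*(7 + l))/(-110 - l) = ((7 + l)*(29 + l))/(-110 - l) = (7 + l)*(29 + l)/(-110 - l))
√(-2730 + W(218)) = √(-2730 + (-203 - 1*218² - 36*218)/(110 + 218)) = √(-2730 + (-203 - 1*47524 - 7848)/328) = √(-2730 + (-203 - 47524 - 7848)/328) = √(-2730 + (1/328)*(-55575)) = √(-2730 - 55575/328) = √(-951015/328) = I*√77983230/164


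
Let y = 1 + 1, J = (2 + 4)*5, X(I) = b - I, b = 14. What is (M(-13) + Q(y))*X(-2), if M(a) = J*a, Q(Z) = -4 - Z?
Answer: -6336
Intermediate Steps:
X(I) = 14 - I
J = 30 (J = 6*5 = 30)
y = 2
M(a) = 30*a
(M(-13) + Q(y))*X(-2) = (30*(-13) + (-4 - 1*2))*(14 - 1*(-2)) = (-390 + (-4 - 2))*(14 + 2) = (-390 - 6)*16 = -396*16 = -6336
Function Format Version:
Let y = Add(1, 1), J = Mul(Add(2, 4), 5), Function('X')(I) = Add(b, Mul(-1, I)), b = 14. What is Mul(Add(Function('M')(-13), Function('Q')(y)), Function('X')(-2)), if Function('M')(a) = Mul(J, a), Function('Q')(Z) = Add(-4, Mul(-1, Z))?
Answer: -6336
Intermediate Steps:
Function('X')(I) = Add(14, Mul(-1, I))
J = 30 (J = Mul(6, 5) = 30)
y = 2
Function('M')(a) = Mul(30, a)
Mul(Add(Function('M')(-13), Function('Q')(y)), Function('X')(-2)) = Mul(Add(Mul(30, -13), Add(-4, Mul(-1, 2))), Add(14, Mul(-1, -2))) = Mul(Add(-390, Add(-4, -2)), Add(14, 2)) = Mul(Add(-390, -6), 16) = Mul(-396, 16) = -6336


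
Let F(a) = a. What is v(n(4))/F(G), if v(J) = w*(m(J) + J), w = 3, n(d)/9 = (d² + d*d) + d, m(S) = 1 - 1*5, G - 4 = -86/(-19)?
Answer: 3040/27 ≈ 112.59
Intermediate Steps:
G = 162/19 (G = 4 - 86/(-19) = 4 - 86*(-1/19) = 4 + 86/19 = 162/19 ≈ 8.5263)
m(S) = -4 (m(S) = 1 - 5 = -4)
n(d) = 9*d + 18*d² (n(d) = 9*((d² + d*d) + d) = 9*((d² + d²) + d) = 9*(2*d² + d) = 9*(d + 2*d²) = 9*d + 18*d²)
v(J) = -12 + 3*J (v(J) = 3*(-4 + J) = -12 + 3*J)
v(n(4))/F(G) = (-12 + 3*(9*4*(1 + 2*4)))/(162/19) = (-12 + 3*(9*4*(1 + 8)))*(19/162) = (-12 + 3*(9*4*9))*(19/162) = (-12 + 3*324)*(19/162) = (-12 + 972)*(19/162) = 960*(19/162) = 3040/27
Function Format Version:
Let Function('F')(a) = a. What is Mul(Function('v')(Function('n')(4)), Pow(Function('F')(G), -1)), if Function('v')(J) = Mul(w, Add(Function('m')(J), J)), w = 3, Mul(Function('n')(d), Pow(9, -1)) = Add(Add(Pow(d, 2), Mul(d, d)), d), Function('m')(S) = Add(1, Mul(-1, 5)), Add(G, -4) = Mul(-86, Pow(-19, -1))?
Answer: Rational(3040, 27) ≈ 112.59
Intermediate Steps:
G = Rational(162, 19) (G = Add(4, Mul(-86, Pow(-19, -1))) = Add(4, Mul(-86, Rational(-1, 19))) = Add(4, Rational(86, 19)) = Rational(162, 19) ≈ 8.5263)
Function('m')(S) = -4 (Function('m')(S) = Add(1, -5) = -4)
Function('n')(d) = Add(Mul(9, d), Mul(18, Pow(d, 2))) (Function('n')(d) = Mul(9, Add(Add(Pow(d, 2), Mul(d, d)), d)) = Mul(9, Add(Add(Pow(d, 2), Pow(d, 2)), d)) = Mul(9, Add(Mul(2, Pow(d, 2)), d)) = Mul(9, Add(d, Mul(2, Pow(d, 2)))) = Add(Mul(9, d), Mul(18, Pow(d, 2))))
Function('v')(J) = Add(-12, Mul(3, J)) (Function('v')(J) = Mul(3, Add(-4, J)) = Add(-12, Mul(3, J)))
Mul(Function('v')(Function('n')(4)), Pow(Function('F')(G), -1)) = Mul(Add(-12, Mul(3, Mul(9, 4, Add(1, Mul(2, 4))))), Pow(Rational(162, 19), -1)) = Mul(Add(-12, Mul(3, Mul(9, 4, Add(1, 8)))), Rational(19, 162)) = Mul(Add(-12, Mul(3, Mul(9, 4, 9))), Rational(19, 162)) = Mul(Add(-12, Mul(3, 324)), Rational(19, 162)) = Mul(Add(-12, 972), Rational(19, 162)) = Mul(960, Rational(19, 162)) = Rational(3040, 27)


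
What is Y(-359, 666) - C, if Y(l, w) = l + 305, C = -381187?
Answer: 381133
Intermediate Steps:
Y(l, w) = 305 + l
Y(-359, 666) - C = (305 - 359) - 1*(-381187) = -54 + 381187 = 381133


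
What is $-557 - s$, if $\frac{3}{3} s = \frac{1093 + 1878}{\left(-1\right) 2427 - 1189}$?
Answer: $- \frac{2011141}{3616} \approx -556.18$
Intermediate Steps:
$s = - \frac{2971}{3616}$ ($s = \frac{1093 + 1878}{\left(-1\right) 2427 - 1189} = \frac{2971}{-2427 - 1189} = \frac{2971}{-3616} = 2971 \left(- \frac{1}{3616}\right) = - \frac{2971}{3616} \approx -0.82163$)
$-557 - s = -557 - - \frac{2971}{3616} = -557 + \frac{2971}{3616} = - \frac{2011141}{3616}$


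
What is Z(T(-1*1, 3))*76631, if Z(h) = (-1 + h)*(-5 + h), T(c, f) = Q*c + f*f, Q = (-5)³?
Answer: 1314758067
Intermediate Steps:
Q = -125
T(c, f) = f² - 125*c (T(c, f) = -125*c + f*f = -125*c + f² = f² - 125*c)
Z(T(-1*1, 3))*76631 = (5 + (3² - (-125))² - 6*(3² - (-125)))*76631 = (5 + (9 - 125*(-1))² - 6*(9 - 125*(-1)))*76631 = (5 + (9 + 125)² - 6*(9 + 125))*76631 = (5 + 134² - 6*134)*76631 = (5 + 17956 - 804)*76631 = 17157*76631 = 1314758067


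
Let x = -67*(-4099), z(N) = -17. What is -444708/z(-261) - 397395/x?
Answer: 122124736449/4668761 ≈ 26158.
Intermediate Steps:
x = 274633
-444708/z(-261) - 397395/x = -444708/(-17) - 397395/274633 = -444708*(-1/17) - 397395*1/274633 = 444708/17 - 397395/274633 = 122124736449/4668761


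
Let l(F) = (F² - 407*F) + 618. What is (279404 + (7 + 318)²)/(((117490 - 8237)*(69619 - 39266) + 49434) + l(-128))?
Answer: 128343/1105424947 ≈ 0.00011610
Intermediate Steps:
l(F) = 618 + F² - 407*F
(279404 + (7 + 318)²)/(((117490 - 8237)*(69619 - 39266) + 49434) + l(-128)) = (279404 + (7 + 318)²)/(((117490 - 8237)*(69619 - 39266) + 49434) + (618 + (-128)² - 407*(-128))) = (279404 + 325²)/((109253*30353 + 49434) + (618 + 16384 + 52096)) = (279404 + 105625)/((3316156309 + 49434) + 69098) = 385029/(3316205743 + 69098) = 385029/3316274841 = 385029*(1/3316274841) = 128343/1105424947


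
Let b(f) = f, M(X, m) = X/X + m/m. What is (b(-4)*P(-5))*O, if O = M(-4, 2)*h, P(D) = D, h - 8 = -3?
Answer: 200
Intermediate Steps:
h = 5 (h = 8 - 3 = 5)
M(X, m) = 2 (M(X, m) = 1 + 1 = 2)
O = 10 (O = 2*5 = 10)
(b(-4)*P(-5))*O = -4*(-5)*10 = 20*10 = 200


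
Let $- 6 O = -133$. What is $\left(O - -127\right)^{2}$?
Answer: $\frac{801025}{36} \approx 22251.0$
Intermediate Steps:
$O = \frac{133}{6}$ ($O = \left(- \frac{1}{6}\right) \left(-133\right) = \frac{133}{6} \approx 22.167$)
$\left(O - -127\right)^{2} = \left(\frac{133}{6} - -127\right)^{2} = \left(\frac{133}{6} + 127\right)^{2} = \left(\frac{895}{6}\right)^{2} = \frac{801025}{36}$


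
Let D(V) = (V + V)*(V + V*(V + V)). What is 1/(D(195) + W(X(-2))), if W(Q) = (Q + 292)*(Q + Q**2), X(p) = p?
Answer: 1/29736130 ≈ 3.3629e-8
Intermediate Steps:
D(V) = 2*V*(V + 2*V**2) (D(V) = (2*V)*(V + V*(2*V)) = (2*V)*(V + 2*V**2) = 2*V*(V + 2*V**2))
W(Q) = (292 + Q)*(Q + Q**2)
1/(D(195) + W(X(-2))) = 1/(195**2*(2 + 4*195) - 2*(292 + (-2)**2 + 293*(-2))) = 1/(38025*(2 + 780) - 2*(292 + 4 - 586)) = 1/(38025*782 - 2*(-290)) = 1/(29735550 + 580) = 1/29736130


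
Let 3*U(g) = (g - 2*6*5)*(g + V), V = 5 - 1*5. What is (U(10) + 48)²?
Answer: 126736/9 ≈ 14082.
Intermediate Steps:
V = 0 (V = 5 - 5 = 0)
U(g) = g*(-60 + g)/3 (U(g) = ((g - 2*6*5)*(g + 0))/3 = ((g - 12*5)*g)/3 = ((g - 60)*g)/3 = ((-60 + g)*g)/3 = (g*(-60 + g))/3 = g*(-60 + g)/3)
(U(10) + 48)² = ((⅓)*10*(-60 + 10) + 48)² = ((⅓)*10*(-50) + 48)² = (-500/3 + 48)² = (-356/3)² = 126736/9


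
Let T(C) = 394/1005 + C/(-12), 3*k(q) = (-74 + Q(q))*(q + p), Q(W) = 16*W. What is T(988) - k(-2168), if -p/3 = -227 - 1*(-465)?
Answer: -33561750491/1005 ≈ -3.3395e+7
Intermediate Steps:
p = -714 (p = -3*(-227 - 1*(-465)) = -3*(-227 + 465) = -3*238 = -714)
k(q) = (-714 + q)*(-74 + 16*q)/3 (k(q) = ((-74 + 16*q)*(q - 714))/3 = ((-74 + 16*q)*(-714 + q))/3 = ((-714 + q)*(-74 + 16*q))/3 = (-714 + q)*(-74 + 16*q)/3)
T(C) = 394/1005 - C/12 (T(C) = 394*(1/1005) + C*(-1/12) = 394/1005 - C/12)
T(988) - k(-2168) = (394/1005 - 1/12*988) - (17612 - 11498/3*(-2168) + (16/3)*(-2168)**2) = (394/1005 - 247/3) - (17612 + 24927664/3 + (16/3)*4700224) = -82351/1005 - (17612 + 24927664/3 + 75203584/3) = -82351/1005 - 1*100184084/3 = -82351/1005 - 100184084/3 = -33561750491/1005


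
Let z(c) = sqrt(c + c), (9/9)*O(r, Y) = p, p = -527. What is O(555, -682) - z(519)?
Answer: -527 - sqrt(1038) ≈ -559.22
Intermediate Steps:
O(r, Y) = -527
z(c) = sqrt(2)*sqrt(c) (z(c) = sqrt(2*c) = sqrt(2)*sqrt(c))
O(555, -682) - z(519) = -527 - sqrt(2)*sqrt(519) = -527 - sqrt(1038)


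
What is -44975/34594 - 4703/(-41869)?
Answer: -245766099/206916598 ≈ -1.1878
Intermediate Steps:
-44975/34594 - 4703/(-41869) = -44975*1/34594 - 4703*(-1/41869) = -6425/4942 + 4703/41869 = -245766099/206916598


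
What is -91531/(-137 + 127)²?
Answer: -91531/100 ≈ -915.31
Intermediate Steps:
-91531/(-137 + 127)² = -91531/((-10)²) = -91531/100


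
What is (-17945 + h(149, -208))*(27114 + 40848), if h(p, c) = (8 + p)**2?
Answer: 455617248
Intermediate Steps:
(-17945 + h(149, -208))*(27114 + 40848) = (-17945 + (8 + 149)**2)*(27114 + 40848) = (-17945 + 157**2)*67962 = (-17945 + 24649)*67962 = 6704*67962 = 455617248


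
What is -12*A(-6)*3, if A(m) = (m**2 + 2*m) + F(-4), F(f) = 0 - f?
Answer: -1008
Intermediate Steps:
F(f) = -f
A(m) = 4 + m**2 + 2*m (A(m) = (m**2 + 2*m) - 1*(-4) = (m**2 + 2*m) + 4 = 4 + m**2 + 2*m)
-12*A(-6)*3 = -12*(4 + (-6)**2 + 2*(-6))*3 = -12*(4 + 36 - 12)*3 = -12*28*3 = -336*3 = -1008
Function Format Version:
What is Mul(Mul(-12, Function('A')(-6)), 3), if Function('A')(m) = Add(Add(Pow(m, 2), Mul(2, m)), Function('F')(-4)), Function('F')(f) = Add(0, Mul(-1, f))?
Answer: -1008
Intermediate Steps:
Function('F')(f) = Mul(-1, f)
Function('A')(m) = Add(4, Pow(m, 2), Mul(2, m)) (Function('A')(m) = Add(Add(Pow(m, 2), Mul(2, m)), Mul(-1, -4)) = Add(Add(Pow(m, 2), Mul(2, m)), 4) = Add(4, Pow(m, 2), Mul(2, m)))
Mul(Mul(-12, Function('A')(-6)), 3) = Mul(Mul(-12, Add(4, Pow(-6, 2), Mul(2, -6))), 3) = Mul(Mul(-12, Add(4, 36, -12)), 3) = Mul(Mul(-12, 28), 3) = Mul(-336, 3) = -1008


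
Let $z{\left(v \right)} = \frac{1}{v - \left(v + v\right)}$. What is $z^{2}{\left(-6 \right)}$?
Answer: $\frac{1}{36} \approx 0.027778$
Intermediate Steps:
$z{\left(v \right)} = - \frac{1}{v}$ ($z{\left(v \right)} = \frac{1}{v - 2 v} = \frac{1}{\left(-1\right) v} = - \frac{1}{v}$)
$z^{2}{\left(-6 \right)} = \left(- \frac{1}{-6}\right)^{2} = \left(\left(-1\right) \left(- \frac{1}{6}\right)\right)^{2} = \left(\frac{1}{6}\right)^{2} = \frac{1}{36}$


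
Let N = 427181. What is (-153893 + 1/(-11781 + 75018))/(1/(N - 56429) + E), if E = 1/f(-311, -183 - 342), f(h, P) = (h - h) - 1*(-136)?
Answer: -20445667490961920/977243519 ≈ -2.0922e+7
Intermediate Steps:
f(h, P) = 136 (f(h, P) = 0 + 136 = 136)
E = 1/136 ≈ 0.0073529
(-153893 + 1/(-11781 + 75018))/(1/(N - 56429) + E) = (-153893 + 1/(-11781 + 75018))/(1/(427181 - 56429) + 1/136) = (-153893 + 1/63237)/(1/370752 + 1/136) = -9731731640/(63237*46361/6302784) = -9731731640/63237*6302784/46361 = -20445667490961920/977243519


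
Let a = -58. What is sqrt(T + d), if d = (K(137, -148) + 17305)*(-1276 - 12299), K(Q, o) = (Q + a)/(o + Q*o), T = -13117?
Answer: I*sqrt(2722166572935822)/3404 ≈ 15327.0*I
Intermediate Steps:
K(Q, o) = (-58 + Q)/(o + Q*o) (K(Q, o) = (Q - 58)/(o + Q*o) = (-58 + Q)/(o + Q*o))
d = -1599303515525/6808 (d = ((-58 + 137)/((-148)*(1 + 137)) + 17305)*(-1276 - 12299) = (-1/148*79/138 + 17305)*(-13575) = (-1/148*1/138*79 + 17305)*(-13575) = (-79/20424 + 17305)*(-13575) = (353437241/20424)*(-13575) = -1599303515525/6808 ≈ -2.3492e+8)
sqrt(T + d) = sqrt(-13117 - 1599303515525/6808) = sqrt(-1599392816061/6808) = I*sqrt(2722166572935822)/3404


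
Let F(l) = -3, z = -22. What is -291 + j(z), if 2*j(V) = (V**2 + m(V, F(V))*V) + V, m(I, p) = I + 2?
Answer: 160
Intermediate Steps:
m(I, p) = 2 + I
j(V) = V/2 + V**2/2 + V*(2 + V)/2 (j(V) = ((V**2 + (2 + V)*V) + V)/2 = ((V**2 + V*(2 + V)) + V)/2 = (V + V**2 + V*(2 + V))/2 = V/2 + V**2/2 + V*(2 + V)/2)
-291 + j(z) = -291 + (1/2)*(-22)*(3 + 2*(-22)) = -291 + (1/2)*(-22)*(3 - 44) = -291 + (1/2)*(-22)*(-41) = -291 + 451 = 160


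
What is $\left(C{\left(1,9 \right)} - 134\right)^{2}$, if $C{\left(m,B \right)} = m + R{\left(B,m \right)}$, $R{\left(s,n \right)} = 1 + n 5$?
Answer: $16129$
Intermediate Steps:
$R{\left(s,n \right)} = 1 + 5 n$
$C{\left(m,B \right)} = 1 + 6 m$ ($C{\left(m,B \right)} = m + \left(1 + 5 m\right) = 1 + 6 m$)
$\left(C{\left(1,9 \right)} - 134\right)^{2} = \left(\left(1 + 6 \cdot 1\right) - 134\right)^{2} = \left(\left(1 + 6\right) - 134\right)^{2} = \left(7 - 134\right)^{2} = \left(-127\right)^{2} = 16129$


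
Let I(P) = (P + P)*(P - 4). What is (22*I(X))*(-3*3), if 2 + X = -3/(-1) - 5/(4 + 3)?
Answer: 20592/49 ≈ 420.25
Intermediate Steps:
X = 2/7 (X = -2 + (-3/(-1) - 5/(4 + 3)) = -2 + (-3*(-1) - 5/7) = -2 + (3 - 5*1/7) = -2 + (3 - 5/7) = -2 + 16/7 = 2/7 ≈ 0.28571)
I(P) = 2*P*(-4 + P) (I(P) = (2*P)*(-4 + P) = 2*P*(-4 + P))
(22*I(X))*(-3*3) = (22*(2*(2/7)*(-4 + 2/7)))*(-3*3) = (22*(2*(2/7)*(-26/7)))*(-9) = (22*(-104/49))*(-9) = -2288/49*(-9) = 20592/49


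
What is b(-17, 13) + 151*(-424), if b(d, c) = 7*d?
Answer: -64143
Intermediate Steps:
b(-17, 13) + 151*(-424) = 7*(-17) + 151*(-424) = -119 - 64024 = -64143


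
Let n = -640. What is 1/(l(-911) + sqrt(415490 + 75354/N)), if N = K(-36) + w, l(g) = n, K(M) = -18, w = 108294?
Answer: 11549440/106303499 + 3*sqrt(15034213028506)/106303499 ≈ 0.21807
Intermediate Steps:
l(g) = -640
N = 108276 (N = -18 + 108294 = 108276)
1/(l(-911) + sqrt(415490 + 75354/N)) = 1/(-640 + sqrt(415490 + 75354/108276)) = 1/(-640 + sqrt(415490 + 75354*(1/108276))) = 1/(-640 + sqrt(415490 + 12559/18046)) = 1/(-640 + sqrt(7497945099/18046)) = 1/(-640 + 3*sqrt(15034213028506)/18046)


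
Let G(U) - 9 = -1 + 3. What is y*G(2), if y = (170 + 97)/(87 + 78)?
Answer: 89/5 ≈ 17.800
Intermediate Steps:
G(U) = 11 (G(U) = 9 + (-1 + 3) = 9 + 2 = 11)
y = 89/55 (y = 267/165 = 267*(1/165) = 89/55 ≈ 1.6182)
y*G(2) = (89/55)*11 = 89/5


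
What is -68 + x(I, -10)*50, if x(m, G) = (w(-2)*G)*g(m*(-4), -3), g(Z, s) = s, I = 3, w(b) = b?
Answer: -3068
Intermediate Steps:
x(m, G) = 6*G (x(m, G) = -2*G*(-3) = 6*G)
-68 + x(I, -10)*50 = -68 + (6*(-10))*50 = -68 - 60*50 = -68 - 3000 = -3068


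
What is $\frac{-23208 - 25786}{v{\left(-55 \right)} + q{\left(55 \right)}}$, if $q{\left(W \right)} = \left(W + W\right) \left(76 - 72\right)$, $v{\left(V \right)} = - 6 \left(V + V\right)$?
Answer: $- \frac{2227}{50} \approx -44.54$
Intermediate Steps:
$v{\left(V \right)} = - 12 V$ ($v{\left(V \right)} = - 6 \cdot 2 V = - 12 V$)
$q{\left(W \right)} = 8 W$ ($q{\left(W \right)} = 2 W 4 = 8 W$)
$\frac{-23208 - 25786}{v{\left(-55 \right)} + q{\left(55 \right)}} = \frac{-23208 - 25786}{\left(-12\right) \left(-55\right) + 8 \cdot 55} = - \frac{48994}{660 + 440} = - \frac{48994}{1100} = \left(-48994\right) \frac{1}{1100} = - \frac{2227}{50}$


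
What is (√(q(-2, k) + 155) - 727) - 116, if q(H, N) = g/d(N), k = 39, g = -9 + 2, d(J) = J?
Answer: -843 + √235482/39 ≈ -830.56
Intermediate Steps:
g = -7
q(H, N) = -7/N
(√(q(-2, k) + 155) - 727) - 116 = (√(-7/39 + 155) - 727) - 116 = (√(6038/39) - 727) - 116 = (√235482/39 - 727) - 116 = (-727 + √235482/39) - 116 = -843 + √235482/39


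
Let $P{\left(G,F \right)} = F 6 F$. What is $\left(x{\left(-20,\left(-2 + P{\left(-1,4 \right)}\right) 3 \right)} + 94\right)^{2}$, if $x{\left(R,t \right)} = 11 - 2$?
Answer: $10609$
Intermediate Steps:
$P{\left(G,F \right)} = 6 F^{2}$ ($P{\left(G,F \right)} = 6 F F = 6 F^{2}$)
$x{\left(R,t \right)} = 9$ ($x{\left(R,t \right)} = 11 - 2 = 9$)
$\left(x{\left(-20,\left(-2 + P{\left(-1,4 \right)}\right) 3 \right)} + 94\right)^{2} = \left(9 + 94\right)^{2} = 103^{2} = 10609$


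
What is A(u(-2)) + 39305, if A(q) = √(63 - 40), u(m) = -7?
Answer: 39305 + √23 ≈ 39310.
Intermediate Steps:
A(q) = √23
A(u(-2)) + 39305 = √23 + 39305 = 39305 + √23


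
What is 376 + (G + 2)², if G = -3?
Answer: 377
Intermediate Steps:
376 + (G + 2)² = 376 + (-3 + 2)² = 376 + (-1)² = 376 + 1 = 377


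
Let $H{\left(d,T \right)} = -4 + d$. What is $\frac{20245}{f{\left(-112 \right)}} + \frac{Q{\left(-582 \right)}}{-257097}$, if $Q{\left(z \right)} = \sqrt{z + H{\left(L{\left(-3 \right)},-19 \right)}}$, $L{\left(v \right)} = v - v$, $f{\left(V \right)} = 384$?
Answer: $\frac{20245}{384} - \frac{i \sqrt{586}}{257097} \approx 52.721 - 9.4157 \cdot 10^{-5} i$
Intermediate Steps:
$L{\left(v \right)} = 0$
$Q{\left(z \right)} = \sqrt{-4 + z}$ ($Q{\left(z \right)} = \sqrt{z + \left(-4 + 0\right)} = \sqrt{z - 4} = \sqrt{-4 + z}$)
$\frac{20245}{f{\left(-112 \right)}} + \frac{Q{\left(-582 \right)}}{-257097} = \frac{20245}{384} + \frac{\sqrt{-4 - 582}}{-257097} = 20245 \cdot \frac{1}{384} + \sqrt{-586} \left(- \frac{1}{257097}\right) = \frac{20245}{384} + i \sqrt{586} \left(- \frac{1}{257097}\right) = \frac{20245}{384} - \frac{i \sqrt{586}}{257097}$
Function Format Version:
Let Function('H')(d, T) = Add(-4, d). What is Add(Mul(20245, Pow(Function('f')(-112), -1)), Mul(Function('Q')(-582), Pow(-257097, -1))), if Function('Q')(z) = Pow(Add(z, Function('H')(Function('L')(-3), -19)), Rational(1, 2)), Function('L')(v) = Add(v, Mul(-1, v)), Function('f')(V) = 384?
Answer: Add(Rational(20245, 384), Mul(Rational(-1, 257097), I, Pow(586, Rational(1, 2)))) ≈ Add(52.721, Mul(-9.4157e-5, I))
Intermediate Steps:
Function('L')(v) = 0
Function('Q')(z) = Pow(Add(-4, z), Rational(1, 2)) (Function('Q')(z) = Pow(Add(z, Add(-4, 0)), Rational(1, 2)) = Pow(Add(z, -4), Rational(1, 2)) = Pow(Add(-4, z), Rational(1, 2)))
Add(Mul(20245, Pow(Function('f')(-112), -1)), Mul(Function('Q')(-582), Pow(-257097, -1))) = Add(Mul(20245, Pow(384, -1)), Mul(Pow(Add(-4, -582), Rational(1, 2)), Pow(-257097, -1))) = Add(Mul(20245, Rational(1, 384)), Mul(Pow(-586, Rational(1, 2)), Rational(-1, 257097))) = Add(Rational(20245, 384), Mul(Mul(I, Pow(586, Rational(1, 2))), Rational(-1, 257097))) = Add(Rational(20245, 384), Mul(Rational(-1, 257097), I, Pow(586, Rational(1, 2))))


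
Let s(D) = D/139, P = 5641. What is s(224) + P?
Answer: 784323/139 ≈ 5642.6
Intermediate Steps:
s(D) = D/139 (s(D) = D*(1/139) = D/139)
s(224) + P = (1/139)*224 + 5641 = 224/139 + 5641 = 784323/139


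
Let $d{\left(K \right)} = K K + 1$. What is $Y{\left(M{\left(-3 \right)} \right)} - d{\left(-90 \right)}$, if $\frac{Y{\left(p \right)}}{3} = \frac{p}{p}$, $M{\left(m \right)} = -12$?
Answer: $-8098$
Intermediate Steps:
$d{\left(K \right)} = 1 + K^{2}$ ($d{\left(K \right)} = K^{2} + 1 = 1 + K^{2}$)
$Y{\left(p \right)} = 3$ ($Y{\left(p \right)} = 3 \frac{p}{p} = 3 \cdot 1 = 3$)
$Y{\left(M{\left(-3 \right)} \right)} - d{\left(-90 \right)} = 3 - \left(1 + \left(-90\right)^{2}\right) = 3 - \left(1 + 8100\right) = 3 - 8101 = -8098$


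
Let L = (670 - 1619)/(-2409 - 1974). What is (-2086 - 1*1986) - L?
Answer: -17848525/4383 ≈ -4072.2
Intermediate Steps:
L = 949/4383 (L = -949/(-4383) = -949*(-1/4383) = 949/4383 ≈ 0.21652)
(-2086 - 1*1986) - L = (-2086 - 1*1986) - 1*949/4383 = (-2086 - 1986) - 949/4383 = -4072 - 949/4383 = -17848525/4383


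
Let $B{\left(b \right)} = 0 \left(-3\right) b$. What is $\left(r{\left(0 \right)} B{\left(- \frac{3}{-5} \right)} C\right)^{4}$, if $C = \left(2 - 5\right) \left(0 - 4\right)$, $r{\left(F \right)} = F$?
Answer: $0$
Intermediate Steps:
$C = 12$ ($C = \left(-3\right) \left(-4\right) = 12$)
$B{\left(b \right)} = 0$ ($B{\left(b \right)} = 0 b = 0$)
$\left(r{\left(0 \right)} B{\left(- \frac{3}{-5} \right)} C\right)^{4} = \left(0 \cdot 0 \cdot 12\right)^{4} = \left(0 \cdot 12\right)^{4} = 0^{4} = 0$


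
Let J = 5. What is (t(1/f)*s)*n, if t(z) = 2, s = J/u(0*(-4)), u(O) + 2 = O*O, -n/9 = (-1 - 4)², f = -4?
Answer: 1125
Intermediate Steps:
n = -225 (n = -9*(-1 - 4)² = -9*(-5)² = -9*25 = -225)
u(O) = -2 + O² (u(O) = -2 + O*O = -2 + O²)
s = -5/2 (s = 5/(-2 + (0*(-4))²) = 5/(-2 + 0²) = 5/(-2 + 0) = 5/(-2) = 5*(-½) = -5/2 ≈ -2.5000)
(t(1/f)*s)*n = (2*(-5/2))*(-225) = -5*(-225) = 1125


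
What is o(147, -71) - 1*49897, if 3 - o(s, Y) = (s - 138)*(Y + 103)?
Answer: -50182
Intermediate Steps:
o(s, Y) = 3 - (-138 + s)*(103 + Y) (o(s, Y) = 3 - (s - 138)*(Y + 103) = 3 - (-138 + s)*(103 + Y))
o(147, -71) - 1*49897 = (14217 - 103*147 + 138*(-71) - 1*(-71)*147) - 1*49897 = (14217 - 15141 - 9798 + 10437) - 49897 = -285 - 49897 = -50182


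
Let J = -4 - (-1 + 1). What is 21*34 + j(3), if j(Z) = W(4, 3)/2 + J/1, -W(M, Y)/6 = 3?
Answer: 701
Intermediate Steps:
W(M, Y) = -18 (W(M, Y) = -6*3 = -18)
J = -4 (J = -4 - 1*0 = -4 + 0 = -4)
j(Z) = -13 (j(Z) = -18/2 - 4/1 = -18*½ - 4*1 = -9 - 4 = -13)
21*34 + j(3) = 21*34 - 13 = 714 - 13 = 701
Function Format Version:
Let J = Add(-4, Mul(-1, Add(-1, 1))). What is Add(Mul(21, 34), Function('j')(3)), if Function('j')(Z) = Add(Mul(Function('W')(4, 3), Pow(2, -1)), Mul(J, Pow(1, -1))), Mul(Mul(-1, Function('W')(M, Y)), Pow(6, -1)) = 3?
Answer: 701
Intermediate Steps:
Function('W')(M, Y) = -18 (Function('W')(M, Y) = Mul(-6, 3) = -18)
J = -4 (J = Add(-4, Mul(-1, 0)) = Add(-4, 0) = -4)
Function('j')(Z) = -13 (Function('j')(Z) = Add(Mul(-18, Pow(2, -1)), Mul(-4, Pow(1, -1))) = Add(Mul(-18, Rational(1, 2)), Mul(-4, 1)) = Add(-9, -4) = -13)
Add(Mul(21, 34), Function('j')(3)) = Add(Mul(21, 34), -13) = Add(714, -13) = 701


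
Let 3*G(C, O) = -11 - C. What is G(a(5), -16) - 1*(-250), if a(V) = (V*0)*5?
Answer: 739/3 ≈ 246.33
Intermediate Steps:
a(V) = 0 (a(V) = 0*5 = 0)
G(C, O) = -11/3 - C/3 (G(C, O) = (-11 - C)/3 = -11/3 - C/3)
G(a(5), -16) - 1*(-250) = (-11/3 - 1/3*0) - 1*(-250) = (-11/3 + 0) + 250 = -11/3 + 250 = 739/3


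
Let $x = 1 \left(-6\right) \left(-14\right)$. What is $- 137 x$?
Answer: $-11508$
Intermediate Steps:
$x = 84$ ($x = \left(-6\right) \left(-14\right) = 84$)
$- 137 x = \left(-137\right) 84 = -11508$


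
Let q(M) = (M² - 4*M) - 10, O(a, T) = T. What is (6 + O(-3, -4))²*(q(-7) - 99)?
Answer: -128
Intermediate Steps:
q(M) = -10 + M² - 4*M
(6 + O(-3, -4))²*(q(-7) - 99) = (6 - 4)²*((-10 + (-7)² - 4*(-7)) - 99) = 2²*((-10 + 49 + 28) - 99) = 4*(67 - 99) = 4*(-32) = -128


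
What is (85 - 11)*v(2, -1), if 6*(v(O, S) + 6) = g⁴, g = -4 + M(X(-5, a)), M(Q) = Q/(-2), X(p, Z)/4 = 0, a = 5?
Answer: 8140/3 ≈ 2713.3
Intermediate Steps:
X(p, Z) = 0 (X(p, Z) = 4*0 = 0)
M(Q) = -Q/2 (M(Q) = Q*(-½) = -Q/2)
g = -4 (g = -4 - ½*0 = -4 + 0 = -4)
v(O, S) = 110/3 (v(O, S) = -6 + (⅙)*(-4)⁴ = -6 + (⅙)*256 = -6 + 128/3 = 110/3)
(85 - 11)*v(2, -1) = (85 - 11)*(110/3) = 74*(110/3) = 8140/3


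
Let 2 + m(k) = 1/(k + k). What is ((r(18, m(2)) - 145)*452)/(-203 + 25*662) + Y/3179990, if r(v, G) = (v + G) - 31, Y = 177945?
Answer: -15113911401/3465553102 ≈ -4.3612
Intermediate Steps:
m(k) = -2 + 1/(2*k) (m(k) = -2 + 1/(k + k) = -2 + 1/(2*k))
r(v, G) = -31 + G + v (r(v, G) = (G + v) - 31 = -31 + G + v)
((r(18, m(2)) - 145)*452)/(-203 + 25*662) + Y/3179990 = (((-31 + (-2 + (½)/2) + 18) - 145)*452)/(-203 + 25*662) + 177945/3179990 = (((-31 + (-2 + (½)*(½)) + 18) - 145)*452)/(-203 + 16550) + 177945*(1/3179990) = (((-31 + (-2 + ¼) + 18) - 145)*452)/16347 + 35589/635998 = (((-31 - 7/4 + 18) - 145)*452)*(1/16347) + 35589/635998 = ((-59/4 - 145)*452)*(1/16347) + 35589/635998 = -639/4*452*(1/16347) + 35589/635998 = -72207*1/16347 + 35589/635998 = -24069/5449 + 35589/635998 = -15113911401/3465553102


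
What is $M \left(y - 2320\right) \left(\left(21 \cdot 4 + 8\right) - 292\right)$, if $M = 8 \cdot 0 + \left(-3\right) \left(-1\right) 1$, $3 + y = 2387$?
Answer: $-38400$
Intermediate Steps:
$y = 2384$ ($y = -3 + 2387 = 2384$)
$M = 3$ ($M = 0 + 3 \cdot 1 = 0 + 3 = 3$)
$M \left(y - 2320\right) \left(\left(21 \cdot 4 + 8\right) - 292\right) = 3 \left(2384 - 2320\right) \left(\left(21 \cdot 4 + 8\right) - 292\right) = 3 \cdot 64 \left(\left(84 + 8\right) - 292\right) = 3 \cdot 64 \left(92 - 292\right) = 3 \cdot 64 \left(-200\right) = 3 \left(-12800\right) = -38400$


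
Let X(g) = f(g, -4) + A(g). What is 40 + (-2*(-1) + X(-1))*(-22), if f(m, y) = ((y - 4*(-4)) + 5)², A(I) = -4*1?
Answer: -6274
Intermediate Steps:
A(I) = -4
f(m, y) = (21 + y)² (f(m, y) = ((y + 16) + 5)² = ((16 + y) + 5)² = (21 + y)²)
X(g) = 285 (X(g) = (21 - 4)² - 4 = 17² - 4 = 289 - 4 = 285)
40 + (-2*(-1) + X(-1))*(-22) = 40 + (-2*(-1) + 285)*(-22) = 40 + (2 + 285)*(-22) = 40 + 287*(-22) = 40 - 6314 = -6274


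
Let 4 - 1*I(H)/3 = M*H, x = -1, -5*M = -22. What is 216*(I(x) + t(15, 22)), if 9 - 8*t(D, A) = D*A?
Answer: -16119/5 ≈ -3223.8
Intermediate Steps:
M = 22/5 (M = -⅕*(-22) = 22/5 ≈ 4.4000)
t(D, A) = 9/8 - A*D/8 (t(D, A) = 9/8 - D*A/8 = 9/8 - A*D/8)
I(H) = 12 - 66*H/5
216*(I(x) + t(15, 22)) = 216*((12 - 66/5*(-1)) + (9/8 - ⅛*22*15)) = 216*((12 + 66/5) + (9/8 - 165/4)) = 216*(126/5 - 321/8) = 216*(-597/40) = -16119/5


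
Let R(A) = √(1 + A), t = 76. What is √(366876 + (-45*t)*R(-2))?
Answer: 6*√(10191 - 95*I) ≈ 605.71 - 2.8231*I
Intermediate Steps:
√(366876 + (-45*t)*R(-2)) = √(366876 + (-45*76)*√(1 - 2)) = √(366876 - 3420*I)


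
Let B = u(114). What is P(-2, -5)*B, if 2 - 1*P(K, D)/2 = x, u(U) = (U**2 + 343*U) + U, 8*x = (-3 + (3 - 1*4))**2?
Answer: 0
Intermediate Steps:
x = 2 (x = (-3 + (3 - 1*4))**2/8 = (-3 + (3 - 4))**2/8 = (-3 - 1)**2/8 = (1/8)*(-4)**2 = (1/8)*16 = 2)
u(U) = U**2 + 344*U
B = 52212 (B = 114*(344 + 114) = 114*458 = 52212)
P(K, D) = 0 (P(K, D) = 4 - 2*2 = 4 - 4 = 0)
P(-2, -5)*B = 0*52212 = 0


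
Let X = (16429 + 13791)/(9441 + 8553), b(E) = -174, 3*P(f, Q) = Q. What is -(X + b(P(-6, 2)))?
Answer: 1550368/8997 ≈ 172.32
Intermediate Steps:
P(f, Q) = Q/3
X = 15110/8997 (X = 30220/17994 = 30220*(1/17994) = 15110/8997 ≈ 1.6794)
-(X + b(P(-6, 2))) = -(15110/8997 - 174) = -1*(-1550368/8997) = 1550368/8997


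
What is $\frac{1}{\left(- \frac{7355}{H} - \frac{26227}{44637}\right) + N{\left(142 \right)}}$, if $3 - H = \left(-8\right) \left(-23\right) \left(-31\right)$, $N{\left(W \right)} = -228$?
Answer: $- \frac{254743359}{58559468476} \approx -0.0043502$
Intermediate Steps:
$H = 5707$ ($H = 3 - \left(-8\right) \left(-23\right) \left(-31\right) = 3 - 184 \left(-31\right) = 3 - -5704 = 3 + 5704 = 5707$)
$\frac{1}{\left(- \frac{7355}{H} - \frac{26227}{44637}\right) + N{\left(142 \right)}} = \frac{1}{\left(- \frac{7355}{5707} - \frac{26227}{44637}\right) - 228} = \frac{1}{- \frac{477982624}{254743359} - 228} = \frac{1}{- \frac{58559468476}{254743359}} = - \frac{254743359}{58559468476}$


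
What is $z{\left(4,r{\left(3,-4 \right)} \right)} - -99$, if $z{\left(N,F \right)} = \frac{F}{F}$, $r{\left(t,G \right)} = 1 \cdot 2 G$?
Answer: $100$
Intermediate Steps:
$r{\left(t,G \right)} = 2 G$
$z{\left(N,F \right)} = 1$
$z{\left(4,r{\left(3,-4 \right)} \right)} - -99 = 1 - -99 = 1 + 99 = 100$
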